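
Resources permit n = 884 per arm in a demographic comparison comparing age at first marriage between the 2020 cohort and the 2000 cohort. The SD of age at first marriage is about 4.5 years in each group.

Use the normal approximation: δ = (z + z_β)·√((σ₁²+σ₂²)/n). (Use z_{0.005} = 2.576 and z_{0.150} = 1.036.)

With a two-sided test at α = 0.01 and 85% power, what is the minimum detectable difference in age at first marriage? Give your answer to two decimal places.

δ = (z_{α/2} + z_β) · √((σ₁²+σ₂²)/n)
  = (2.576 + 1.036) · √(40.5/884)
  = 3.612 · √0.04581
  = 3.612 · 0.2140
  = 0.7731

Minimum detectable difference ≈ 0.77 years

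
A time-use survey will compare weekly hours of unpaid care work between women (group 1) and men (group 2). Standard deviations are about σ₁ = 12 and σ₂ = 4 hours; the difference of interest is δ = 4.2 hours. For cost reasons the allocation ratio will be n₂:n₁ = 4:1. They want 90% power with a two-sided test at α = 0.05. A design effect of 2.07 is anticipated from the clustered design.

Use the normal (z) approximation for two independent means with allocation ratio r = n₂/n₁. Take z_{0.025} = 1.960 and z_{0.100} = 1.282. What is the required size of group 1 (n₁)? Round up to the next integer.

n₁ = 183

n₁ = (z_{α/2} + z_β)² · (σ₁² + σ₂²/r) / δ²
   = (1.960 + 1.282)² · (12² + 4²/4) / 4.2²
   = 10.5106 · (144 + 4) / 17.64
   = 10.5106 · 148 / 17.64
   = 88.18
Design effect: 2.07 × 88.18 = 182.54.
Round up → n₁ = 183; n₂ = r·n₁ = 4 × 183 = 732.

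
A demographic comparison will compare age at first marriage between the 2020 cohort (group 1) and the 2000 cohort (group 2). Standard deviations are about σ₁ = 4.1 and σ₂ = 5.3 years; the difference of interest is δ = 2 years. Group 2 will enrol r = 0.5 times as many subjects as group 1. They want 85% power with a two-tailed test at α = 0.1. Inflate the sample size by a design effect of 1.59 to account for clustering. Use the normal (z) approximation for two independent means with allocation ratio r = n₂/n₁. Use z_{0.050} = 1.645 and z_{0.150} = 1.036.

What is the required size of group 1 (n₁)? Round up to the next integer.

n₁ = 209

n₁ = (z_{α/2} + z_β)² · (σ₁² + σ₂²/r) / δ²
   = (1.645 + 1.036)² · (4.1² + 5.3²/0.5) / 2²
   = 7.1878 · (16.81 + 56.18) / 4
   = 7.1878 · 72.99 / 4
   = 131.16
Design effect: 1.59 × 131.16 = 208.54.
Round up → n₁ = 209; n₂ = r·n₁ = 0.5 × 209 = 105.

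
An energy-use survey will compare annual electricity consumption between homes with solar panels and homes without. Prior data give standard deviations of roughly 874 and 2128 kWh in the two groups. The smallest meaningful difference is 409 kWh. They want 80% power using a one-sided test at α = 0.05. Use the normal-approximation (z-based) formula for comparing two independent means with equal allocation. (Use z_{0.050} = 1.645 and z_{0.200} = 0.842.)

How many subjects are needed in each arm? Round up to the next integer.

n = 196 per group

n = (z_α + z_β)² · (σ₁² + σ₂²) / δ²
  = (1.645 + 0.842)² · (874² + 2128² = 5292260) / 409²
  = 6.1852 · 5292260 / 167281
  = 195.68
Round up → n = 196 per group.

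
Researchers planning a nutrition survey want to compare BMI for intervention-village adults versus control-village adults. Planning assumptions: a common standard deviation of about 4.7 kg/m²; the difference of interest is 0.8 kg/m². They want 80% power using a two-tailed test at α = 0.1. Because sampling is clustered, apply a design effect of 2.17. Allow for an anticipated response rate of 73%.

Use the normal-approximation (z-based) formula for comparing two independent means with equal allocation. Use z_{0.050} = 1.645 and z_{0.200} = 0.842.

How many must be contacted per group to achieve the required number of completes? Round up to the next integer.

n = 1270 per group

n = (z_{α/2} + z_β)² · (σ₁² + σ₂²) / δ²
  = (1.645 + 0.842)² · (2·4.7² = 44.18) / 0.8²
  = 6.1852 · 44.18 / 0.64
  = 426.97
Design effect: 2.17 × 426.97 = 926.52.
Adjust for 73% response: 926.52 / 0.73 = 1269.21.
Round up → n = 1270 per group.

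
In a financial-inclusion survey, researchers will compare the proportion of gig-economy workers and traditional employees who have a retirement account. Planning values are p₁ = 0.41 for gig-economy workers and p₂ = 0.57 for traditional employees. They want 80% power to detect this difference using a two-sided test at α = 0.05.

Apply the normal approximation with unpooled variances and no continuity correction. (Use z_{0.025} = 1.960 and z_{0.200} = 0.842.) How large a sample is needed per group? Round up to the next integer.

n = (z_{α/2} + z_β)² · [p₁(1−p₁) + p₂(1−p₂)] / (p₁ − p₂)²
  = (1.960 + 0.842)² · (0.41·0.59 + 0.57·0.43) / (-0.16)²
  = (2.802)² · (0.2419 + 0.2451) / 0.0256
  = 7.8512 · 0.4870 / 0.0256
  = 149.36
Round up → n = 150 per group.

n = 150 per group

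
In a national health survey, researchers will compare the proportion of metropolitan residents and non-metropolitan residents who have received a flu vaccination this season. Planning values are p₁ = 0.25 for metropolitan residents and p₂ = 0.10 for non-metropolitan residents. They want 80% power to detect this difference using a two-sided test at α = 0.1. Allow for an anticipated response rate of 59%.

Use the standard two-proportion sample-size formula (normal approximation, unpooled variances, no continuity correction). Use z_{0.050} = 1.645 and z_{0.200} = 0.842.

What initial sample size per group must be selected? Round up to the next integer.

n = (z_{α/2} + z_β)² · [p₁(1−p₁) + p₂(1−p₂)] / (p₁ − p₂)²
  = (1.645 + 0.842)² · (0.25·0.75 + 0.10·0.90) / (0.15)²
  = (2.487)² · (0.1875 + 0.0900) / 0.0225
  = 6.1852 · 0.2775 / 0.0225
  = 76.28
Adjust for 59% response: 76.28 / 0.59 = 129.29.
Round up → n = 130 per group.

n = 130 per group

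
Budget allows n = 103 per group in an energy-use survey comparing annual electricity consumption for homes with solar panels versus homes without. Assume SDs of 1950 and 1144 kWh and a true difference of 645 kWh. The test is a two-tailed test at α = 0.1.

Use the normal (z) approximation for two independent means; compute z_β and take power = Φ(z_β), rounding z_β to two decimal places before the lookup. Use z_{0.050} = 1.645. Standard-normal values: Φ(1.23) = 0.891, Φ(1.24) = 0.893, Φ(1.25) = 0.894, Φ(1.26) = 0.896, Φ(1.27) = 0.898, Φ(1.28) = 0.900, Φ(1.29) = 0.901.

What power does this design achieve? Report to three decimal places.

Power ≈ 0.894

z_β = δ·√(n/(σ₁²+σ₂²)) − z_{α/2}
    = 645 · √(103/5111236) − 1.645
    = 645 · 0.00449 − 1.645
    = 2.8954 − 1.645 = 1.2504 → 1.25
Power = Φ(1.25) = 0.894.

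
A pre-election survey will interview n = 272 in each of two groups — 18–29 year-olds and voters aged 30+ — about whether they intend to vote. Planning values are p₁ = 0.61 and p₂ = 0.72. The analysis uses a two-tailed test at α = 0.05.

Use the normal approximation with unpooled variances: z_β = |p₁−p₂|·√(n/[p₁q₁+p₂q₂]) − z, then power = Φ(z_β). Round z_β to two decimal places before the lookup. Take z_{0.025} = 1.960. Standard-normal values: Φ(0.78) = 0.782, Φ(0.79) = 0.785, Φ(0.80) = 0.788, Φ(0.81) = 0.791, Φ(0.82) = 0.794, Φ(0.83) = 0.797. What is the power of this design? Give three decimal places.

Power ≈ 0.782

z_β = |p₁−p₂|·√(n/[p₁q₁+p₂q₂]) − z_{α/2}
    = 0.11 · √(272/0.4395) − 1.960
    = 0.11 · 24.8774 − 1.960
    = 2.7365 − 1.960 = 0.7765 → 0.78
Power = Φ(0.78) = 0.782.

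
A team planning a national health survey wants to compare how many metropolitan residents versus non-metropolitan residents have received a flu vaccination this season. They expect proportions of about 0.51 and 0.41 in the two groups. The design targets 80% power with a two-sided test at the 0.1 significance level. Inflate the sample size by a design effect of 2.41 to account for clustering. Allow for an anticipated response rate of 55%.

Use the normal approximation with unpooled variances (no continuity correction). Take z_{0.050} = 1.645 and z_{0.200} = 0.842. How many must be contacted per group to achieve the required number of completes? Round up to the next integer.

n = 1333 per group

n = (z_{α/2} + z_β)² · [p₁(1−p₁) + p₂(1−p₂)] / (p₁ − p₂)²
  = (1.645 + 0.842)² · (0.51·0.49 + 0.41·0.59) / (0.10)²
  = (2.487)² · (0.2499 + 0.2419) / 0.0100
  = 6.1852 · 0.4918 / 0.0100
  = 304.19
Design effect: 2.41 × 304.19 = 733.09.
Adjust for 55% response: 733.09 / 0.55 = 1332.89.
Round up → n = 1333 per group.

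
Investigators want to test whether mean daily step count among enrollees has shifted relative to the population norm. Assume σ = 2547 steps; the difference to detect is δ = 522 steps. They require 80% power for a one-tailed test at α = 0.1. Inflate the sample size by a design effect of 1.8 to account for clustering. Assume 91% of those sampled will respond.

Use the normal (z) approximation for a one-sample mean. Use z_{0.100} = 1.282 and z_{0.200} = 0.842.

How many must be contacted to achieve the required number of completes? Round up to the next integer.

n = 213

n = (z_α + z_β)² · σ² / δ²
  = (1.282 + 0.842)² · 2547² / 522²
  = 4.5114 · 6487209 / 272484
  = 107.41
Design effect: 1.8 × 107.41 = 193.33.
Adjust for 91% response: 193.33 / 0.91 = 212.45.
Round up → n = 213.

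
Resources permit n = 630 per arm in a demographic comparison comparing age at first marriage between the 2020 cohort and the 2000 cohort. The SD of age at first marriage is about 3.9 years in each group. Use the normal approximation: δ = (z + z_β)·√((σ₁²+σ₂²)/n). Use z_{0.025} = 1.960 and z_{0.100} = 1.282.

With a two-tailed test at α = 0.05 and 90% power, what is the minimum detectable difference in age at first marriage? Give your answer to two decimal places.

Minimum detectable difference ≈ 0.71 years

δ = (z_{α/2} + z_β) · √((σ₁²+σ₂²)/n)
  = (1.960 + 1.282) · √(30.42/630)
  = 3.242 · √0.04829
  = 3.242 · 0.2197
  = 0.7124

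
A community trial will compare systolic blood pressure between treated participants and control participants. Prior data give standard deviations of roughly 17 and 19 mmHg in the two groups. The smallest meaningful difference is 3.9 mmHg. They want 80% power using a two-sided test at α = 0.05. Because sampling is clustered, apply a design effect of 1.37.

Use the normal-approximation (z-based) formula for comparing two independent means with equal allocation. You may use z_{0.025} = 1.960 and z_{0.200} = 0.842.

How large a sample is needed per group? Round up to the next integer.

n = (z_{α/2} + z_β)² · (σ₁² + σ₂²) / δ²
  = (1.960 + 0.842)² · (17² + 19² = 650) / 3.9²
  = 7.8512 · 650 / 15.21
  = 335.52
Design effect: 1.37 × 335.52 = 459.66.
Round up → n = 460 per group.

n = 460 per group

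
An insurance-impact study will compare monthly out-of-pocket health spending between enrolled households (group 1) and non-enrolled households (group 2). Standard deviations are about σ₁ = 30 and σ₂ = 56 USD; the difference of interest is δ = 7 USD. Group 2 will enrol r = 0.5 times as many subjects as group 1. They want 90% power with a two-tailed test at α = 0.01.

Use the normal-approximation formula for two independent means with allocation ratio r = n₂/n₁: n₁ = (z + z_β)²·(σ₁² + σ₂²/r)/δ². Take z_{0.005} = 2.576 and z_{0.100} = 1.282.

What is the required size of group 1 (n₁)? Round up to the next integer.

n₁ = (z_{α/2} + z_β)² · (σ₁² + σ₂²/r) / δ²
   = (2.576 + 1.282)² · (30² + 56²/0.5) / 7²
   = 14.8842 · (900 + 6272) / 49
   = 14.8842 · 7172 / 49
   = 2178.56
Round up → n₁ = 2179; n₂ = r·n₁ = 0.5 × 2179 = 1090.

n₁ = 2179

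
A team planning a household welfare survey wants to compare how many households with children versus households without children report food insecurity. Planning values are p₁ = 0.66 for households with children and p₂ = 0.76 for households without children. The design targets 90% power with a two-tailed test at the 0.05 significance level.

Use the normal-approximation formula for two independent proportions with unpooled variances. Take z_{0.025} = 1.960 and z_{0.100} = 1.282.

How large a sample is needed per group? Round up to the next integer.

n = 428 per group

n = (z_{α/2} + z_β)² · [p₁(1−p₁) + p₂(1−p₂)] / (p₁ − p₂)²
  = (1.960 + 1.282)² · (0.66·0.34 + 0.76·0.24) / (-0.10)²
  = (3.242)² · (0.2244 + 0.1824) / 0.0100
  = 10.5106 · 0.4068 / 0.0100
  = 427.57
Round up → n = 428 per group.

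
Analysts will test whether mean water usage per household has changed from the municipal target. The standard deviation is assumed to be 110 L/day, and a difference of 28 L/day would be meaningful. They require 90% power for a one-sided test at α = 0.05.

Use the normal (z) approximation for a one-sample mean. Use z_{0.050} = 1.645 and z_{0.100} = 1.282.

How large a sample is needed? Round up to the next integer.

n = (z_α + z_β)² · σ² / δ²
  = (1.645 + 1.282)² · 110² / 28²
  = 8.5673 · 12100 / 784
  = 132.23
Round up → n = 133.

n = 133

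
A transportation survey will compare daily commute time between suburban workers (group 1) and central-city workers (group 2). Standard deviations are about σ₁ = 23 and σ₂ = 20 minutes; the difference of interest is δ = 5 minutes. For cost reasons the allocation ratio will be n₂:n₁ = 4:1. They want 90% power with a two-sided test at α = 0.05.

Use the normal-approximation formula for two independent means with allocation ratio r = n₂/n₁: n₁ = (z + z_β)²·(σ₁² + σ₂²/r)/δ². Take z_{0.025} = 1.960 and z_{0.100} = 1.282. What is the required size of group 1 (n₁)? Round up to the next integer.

n₁ = (z_{α/2} + z_β)² · (σ₁² + σ₂²/r) / δ²
   = (1.960 + 1.282)² · (23² + 20²/4) / 5²
   = 10.5106 · (529 + 100) / 25
   = 10.5106 · 629 / 25
   = 264.45
Round up → n₁ = 265; n₂ = r·n₁ = 4 × 265 = 1060.

n₁ = 265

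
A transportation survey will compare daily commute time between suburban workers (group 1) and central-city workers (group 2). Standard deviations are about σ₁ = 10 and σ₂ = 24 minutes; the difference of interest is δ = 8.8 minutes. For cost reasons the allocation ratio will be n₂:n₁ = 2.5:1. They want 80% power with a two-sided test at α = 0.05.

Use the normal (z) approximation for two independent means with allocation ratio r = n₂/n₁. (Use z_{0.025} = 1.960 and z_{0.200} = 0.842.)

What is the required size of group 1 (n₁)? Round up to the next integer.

n₁ = 34

n₁ = (z_{α/2} + z_β)² · (σ₁² + σ₂²/r) / δ²
   = (1.960 + 0.842)² · (10² + 24²/2.5) / 8.8²
   = 7.8512 · (100 + 230.4) / 77.44
   = 7.8512 · 330.4 / 77.44
   = 33.50
Round up → n₁ = 34; n₂ = r·n₁ = 2.5 × 34 = 85.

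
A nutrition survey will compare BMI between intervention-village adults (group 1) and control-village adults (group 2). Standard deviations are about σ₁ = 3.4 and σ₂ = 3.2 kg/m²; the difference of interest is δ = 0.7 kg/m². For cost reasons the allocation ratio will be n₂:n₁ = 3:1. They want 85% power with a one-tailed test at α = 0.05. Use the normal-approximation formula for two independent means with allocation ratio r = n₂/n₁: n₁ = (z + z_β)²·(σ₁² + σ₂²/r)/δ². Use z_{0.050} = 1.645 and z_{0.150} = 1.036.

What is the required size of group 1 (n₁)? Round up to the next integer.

n₁ = 220

n₁ = (z_α + z_β)² · (σ₁² + σ₂²/r) / δ²
   = (1.645 + 1.036)² · (3.4² + 3.2²/3) / 0.7²
   = 7.1878 · (11.56 + 3.4133) / 0.49
   = 7.1878 · 14.9733 / 0.49
   = 219.64
Round up → n₁ = 220; n₂ = r·n₁ = 3 × 220 = 660.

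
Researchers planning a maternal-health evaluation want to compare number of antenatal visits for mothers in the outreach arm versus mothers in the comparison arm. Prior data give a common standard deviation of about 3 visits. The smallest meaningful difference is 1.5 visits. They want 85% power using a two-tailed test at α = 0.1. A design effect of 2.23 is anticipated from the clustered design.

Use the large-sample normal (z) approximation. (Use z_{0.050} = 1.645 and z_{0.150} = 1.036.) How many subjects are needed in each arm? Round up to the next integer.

n = 129 per group

n = (z_{α/2} + z_β)² · (σ₁² + σ₂²) / δ²
  = (1.645 + 1.036)² · (2·3² = 18) / 1.5²
  = 7.1878 · 18 / 2.25
  = 57.50
Design effect: 2.23 × 57.50 = 128.23.
Round up → n = 129 per group.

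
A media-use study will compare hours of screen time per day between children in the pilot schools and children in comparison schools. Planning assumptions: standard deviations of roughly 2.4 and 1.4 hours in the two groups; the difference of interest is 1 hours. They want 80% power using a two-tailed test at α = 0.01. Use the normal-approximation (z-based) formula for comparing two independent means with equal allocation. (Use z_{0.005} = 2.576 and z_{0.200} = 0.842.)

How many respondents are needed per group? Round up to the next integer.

n = (z_{α/2} + z_β)² · (σ₁² + σ₂²) / δ²
  = (2.576 + 0.842)² · (2.4² + 1.4² = 7.72) / 1²
  = 11.6827 · 7.72 / 1
  = 90.19
Round up → n = 91 per group.

n = 91 per group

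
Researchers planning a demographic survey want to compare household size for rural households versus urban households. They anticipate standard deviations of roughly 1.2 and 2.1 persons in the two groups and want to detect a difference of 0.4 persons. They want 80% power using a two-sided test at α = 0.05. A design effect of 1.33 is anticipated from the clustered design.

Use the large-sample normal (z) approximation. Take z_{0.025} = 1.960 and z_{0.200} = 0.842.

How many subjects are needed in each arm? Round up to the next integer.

n = 382 per group

n = (z_{α/2} + z_β)² · (σ₁² + σ₂²) / δ²
  = (1.960 + 0.842)² · (1.2² + 2.1² = 5.85) / 0.4²
  = 7.8512 · 5.85 / 0.16
  = 287.06
Design effect: 1.33 × 287.06 = 381.79.
Round up → n = 382 per group.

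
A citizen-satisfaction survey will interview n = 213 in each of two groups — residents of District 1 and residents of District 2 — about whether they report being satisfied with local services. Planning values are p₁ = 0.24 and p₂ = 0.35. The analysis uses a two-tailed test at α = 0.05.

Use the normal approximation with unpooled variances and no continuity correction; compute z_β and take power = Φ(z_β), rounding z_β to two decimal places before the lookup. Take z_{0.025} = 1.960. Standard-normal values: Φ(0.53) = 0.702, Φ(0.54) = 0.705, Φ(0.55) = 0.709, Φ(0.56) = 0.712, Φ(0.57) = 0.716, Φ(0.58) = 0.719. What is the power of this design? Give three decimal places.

z_β = |p₁−p₂|·√(n/[p₁q₁+p₂q₂]) − z_{α/2}
    = 0.11 · √(213/0.4099) − 1.960
    = 0.11 · 22.7956 − 1.960
    = 2.5075 − 1.960 = 0.5475 → 0.55
Power = Φ(0.55) = 0.709.

Power ≈ 0.709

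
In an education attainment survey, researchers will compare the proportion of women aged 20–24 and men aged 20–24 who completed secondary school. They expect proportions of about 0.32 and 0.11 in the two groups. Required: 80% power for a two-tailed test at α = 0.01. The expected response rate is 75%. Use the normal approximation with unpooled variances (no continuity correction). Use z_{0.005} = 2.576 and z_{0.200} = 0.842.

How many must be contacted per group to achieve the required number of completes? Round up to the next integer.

n = 112 per group

n = (z_{α/2} + z_β)² · [p₁(1−p₁) + p₂(1−p₂)] / (p₁ − p₂)²
  = (2.576 + 0.842)² · (0.32·0.68 + 0.11·0.89) / (0.21)²
  = (3.418)² · (0.2176 + 0.0979) / 0.0441
  = 11.6827 · 0.3155 / 0.0441
  = 83.58
Adjust for 75% response: 83.58 / 0.75 = 111.44.
Round up → n = 112 per group.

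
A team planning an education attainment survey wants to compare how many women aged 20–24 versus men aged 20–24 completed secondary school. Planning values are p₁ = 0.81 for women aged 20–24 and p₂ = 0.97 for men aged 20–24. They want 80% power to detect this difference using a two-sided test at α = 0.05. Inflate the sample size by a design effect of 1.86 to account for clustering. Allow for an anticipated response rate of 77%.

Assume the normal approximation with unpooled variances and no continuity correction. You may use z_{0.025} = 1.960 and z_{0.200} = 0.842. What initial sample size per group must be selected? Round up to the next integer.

n = (z_{α/2} + z_β)² · [p₁(1−p₁) + p₂(1−p₂)] / (p₁ − p₂)²
  = (1.960 + 0.842)² · (0.81·0.19 + 0.97·0.03) / (-0.16)²
  = (2.802)² · (0.1539 + 0.0291) / 0.0256
  = 7.8512 · 0.1830 / 0.0256
  = 56.12
Design effect: 1.86 × 56.12 = 104.39.
Adjust for 77% response: 104.39 / 0.77 = 135.57.
Round up → n = 136 per group.

n = 136 per group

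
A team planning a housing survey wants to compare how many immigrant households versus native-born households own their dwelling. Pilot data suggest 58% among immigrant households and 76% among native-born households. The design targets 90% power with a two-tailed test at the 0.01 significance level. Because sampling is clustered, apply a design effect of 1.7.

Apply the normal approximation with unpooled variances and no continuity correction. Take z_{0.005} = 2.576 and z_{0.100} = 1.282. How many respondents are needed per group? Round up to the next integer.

n = 333 per group

n = (z_{α/2} + z_β)² · [p₁(1−p₁) + p₂(1−p₂)] / (p₁ − p₂)²
  = (2.576 + 1.282)² · (0.58·0.42 + 0.76·0.24) / (-0.18)²
  = (3.858)² · (0.2436 + 0.1824) / 0.0324
  = 14.8842 · 0.4260 / 0.0324
  = 195.70
Design effect: 1.7 × 195.70 = 332.69.
Round up → n = 333 per group.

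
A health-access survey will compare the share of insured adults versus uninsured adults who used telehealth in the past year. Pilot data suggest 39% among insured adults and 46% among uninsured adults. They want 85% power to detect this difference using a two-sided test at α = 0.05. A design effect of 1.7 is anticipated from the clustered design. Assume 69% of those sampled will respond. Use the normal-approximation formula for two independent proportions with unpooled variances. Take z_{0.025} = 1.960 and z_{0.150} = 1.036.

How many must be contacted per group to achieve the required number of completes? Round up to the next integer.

n = 2195 per group

n = (z_{α/2} + z_β)² · [p₁(1−p₁) + p₂(1−p₂)] / (p₁ − p₂)²
  = (1.960 + 1.036)² · (0.39·0.61 + 0.46·0.54) / (-0.07)²
  = (2.996)² · (0.2379 + 0.2484) / 0.0049
  = 8.9760 · 0.4863 / 0.0049
  = 890.82
Design effect: 1.7 × 890.82 = 1514.40.
Adjust for 69% response: 1514.40 / 0.69 = 2194.78.
Round up → n = 2195 per group.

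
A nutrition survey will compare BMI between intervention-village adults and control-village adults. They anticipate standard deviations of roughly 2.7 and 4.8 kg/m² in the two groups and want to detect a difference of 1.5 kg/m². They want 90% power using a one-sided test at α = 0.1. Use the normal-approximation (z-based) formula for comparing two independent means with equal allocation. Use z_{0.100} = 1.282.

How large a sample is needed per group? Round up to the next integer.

n = 89 per group

n = (z_α + z_β)² · (σ₁² + σ₂²) / δ²
  = (1.282 + 1.282)² · (2.7² + 4.8² = 30.33) / 1.5²
  = 6.5741 · 30.33 / 2.25
  = 88.62
Round up → n = 89 per group.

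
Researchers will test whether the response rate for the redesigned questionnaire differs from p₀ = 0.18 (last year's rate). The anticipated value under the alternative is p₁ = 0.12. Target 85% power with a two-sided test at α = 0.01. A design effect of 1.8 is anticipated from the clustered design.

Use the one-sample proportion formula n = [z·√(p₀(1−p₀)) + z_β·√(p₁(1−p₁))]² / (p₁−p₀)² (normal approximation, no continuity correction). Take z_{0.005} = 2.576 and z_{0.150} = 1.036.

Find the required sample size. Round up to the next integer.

n = 880

n = [z_{α/2}·√(p₀q₀) + z_β·√(p₁q₁)]² / (p₁ − p₀)²
  = [2.576·√(0.18·0.82) + 1.036·√(0.12·0.88)]² / (-0.06)²
  = [2.576·0.3842 + 1.036·0.3250]² / 0.0036
  = [1.3263]² / 0.0036
  = 488.65
Design effect: 1.8 × 488.65 = 879.57.
Round up → n = 880.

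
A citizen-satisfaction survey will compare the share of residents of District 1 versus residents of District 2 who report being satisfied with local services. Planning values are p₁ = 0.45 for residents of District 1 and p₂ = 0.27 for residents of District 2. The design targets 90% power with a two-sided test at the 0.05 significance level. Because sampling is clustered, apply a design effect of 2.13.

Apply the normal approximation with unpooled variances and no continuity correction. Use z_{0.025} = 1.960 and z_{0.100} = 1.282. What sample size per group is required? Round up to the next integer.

n = (z_{α/2} + z_β)² · [p₁(1−p₁) + p₂(1−p₂)] / (p₁ − p₂)²
  = (1.960 + 1.282)² · (0.45·0.55 + 0.27·0.73) / (0.18)²
  = (3.242)² · (0.2475 + 0.1971) / 0.0324
  = 10.5106 · 0.4446 / 0.0324
  = 144.23
Design effect: 2.13 × 144.23 = 307.21.
Round up → n = 308 per group.

n = 308 per group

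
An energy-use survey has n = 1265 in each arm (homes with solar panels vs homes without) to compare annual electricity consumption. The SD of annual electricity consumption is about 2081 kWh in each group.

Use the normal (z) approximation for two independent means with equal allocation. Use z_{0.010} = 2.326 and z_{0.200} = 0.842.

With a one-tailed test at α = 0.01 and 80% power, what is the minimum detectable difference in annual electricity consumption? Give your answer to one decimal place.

Minimum detectable difference ≈ 262.1 kWh

δ = (z_α + z_β) · √((σ₁²+σ₂²)/n)
  = (2.326 + 0.842) · √(8661122/1265)
  = 3.168 · √6846.7
  = 3.168 · 82.7450
  = 262.1362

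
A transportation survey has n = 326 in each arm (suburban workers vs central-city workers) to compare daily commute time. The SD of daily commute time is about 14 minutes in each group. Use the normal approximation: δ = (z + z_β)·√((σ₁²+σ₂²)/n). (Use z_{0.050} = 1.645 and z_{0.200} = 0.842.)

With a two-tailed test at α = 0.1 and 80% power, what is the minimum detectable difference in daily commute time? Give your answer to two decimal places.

Minimum detectable difference ≈ 2.73 minutes

δ = (z_{α/2} + z_β) · √((σ₁²+σ₂²)/n)
  = (1.645 + 0.842) · √(392/326)
  = 2.487 · √1.2025
  = 2.487 · 1.0966
  = 2.7272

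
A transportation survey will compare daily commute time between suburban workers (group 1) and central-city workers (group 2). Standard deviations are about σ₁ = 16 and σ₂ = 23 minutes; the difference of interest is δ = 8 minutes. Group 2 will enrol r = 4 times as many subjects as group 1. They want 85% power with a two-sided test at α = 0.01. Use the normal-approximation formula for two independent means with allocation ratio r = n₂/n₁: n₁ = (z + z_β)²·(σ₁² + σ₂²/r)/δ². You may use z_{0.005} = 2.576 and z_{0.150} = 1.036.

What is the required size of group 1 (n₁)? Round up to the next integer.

n₁ = 80

n₁ = (z_{α/2} + z_β)² · (σ₁² + σ₂²/r) / δ²
   = (2.576 + 1.036)² · (16² + 23²/4) / 8²
   = 13.0465 · (256 + 132.25) / 64
   = 13.0465 · 388.25 / 64
   = 79.15
Round up → n₁ = 80; n₂ = r·n₁ = 4 × 80 = 320.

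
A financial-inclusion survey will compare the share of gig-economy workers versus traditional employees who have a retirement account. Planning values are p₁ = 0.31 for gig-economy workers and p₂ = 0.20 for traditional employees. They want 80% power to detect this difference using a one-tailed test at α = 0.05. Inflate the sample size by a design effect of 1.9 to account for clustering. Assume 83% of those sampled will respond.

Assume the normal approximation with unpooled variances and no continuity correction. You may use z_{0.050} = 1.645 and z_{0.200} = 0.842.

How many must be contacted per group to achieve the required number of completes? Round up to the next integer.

n = (z_α + z_β)² · [p₁(1−p₁) + p₂(1−p₂)] / (p₁ − p₂)²
  = (1.645 + 0.842)² · (0.31·0.69 + 0.20·0.80) / (0.11)²
  = (2.487)² · (0.2139 + 0.1600) / 0.0121
  = 6.1852 · 0.3739 / 0.0121
  = 191.13
Design effect: 1.9 × 191.13 = 363.14.
Adjust for 83% response: 363.14 / 0.83 = 437.52.
Round up → n = 438 per group.

n = 438 per group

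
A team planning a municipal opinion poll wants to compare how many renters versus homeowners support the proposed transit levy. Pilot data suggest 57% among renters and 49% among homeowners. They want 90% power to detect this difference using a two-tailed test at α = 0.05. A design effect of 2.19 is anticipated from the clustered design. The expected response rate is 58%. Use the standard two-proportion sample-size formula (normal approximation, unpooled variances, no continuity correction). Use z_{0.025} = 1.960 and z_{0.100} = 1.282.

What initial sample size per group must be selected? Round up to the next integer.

n = (z_{α/2} + z_β)² · [p₁(1−p₁) + p₂(1−p₂)] / (p₁ − p₂)²
  = (1.960 + 1.282)² · (0.57·0.43 + 0.49·0.51) / (0.08)²
  = (3.242)² · (0.2451 + 0.2499) / 0.0064
  = 10.5106 · 0.4950 / 0.0064
  = 812.93
Design effect: 2.19 × 812.93 = 1780.31.
Adjust for 58% response: 1780.31 / 0.58 = 3069.50.
Round up → n = 3070 per group.

n = 3070 per group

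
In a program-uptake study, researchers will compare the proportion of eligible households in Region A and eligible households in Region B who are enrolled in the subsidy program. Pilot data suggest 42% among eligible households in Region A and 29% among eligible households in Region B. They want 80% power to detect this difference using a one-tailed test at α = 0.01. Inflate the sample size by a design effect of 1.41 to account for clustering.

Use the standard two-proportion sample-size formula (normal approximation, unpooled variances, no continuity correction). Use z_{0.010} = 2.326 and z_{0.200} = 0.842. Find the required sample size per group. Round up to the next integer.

n = 377 per group

n = (z_α + z_β)² · [p₁(1−p₁) + p₂(1−p₂)] / (p₁ − p₂)²
  = (2.326 + 0.842)² · (0.42·0.58 + 0.29·0.71) / (0.13)²
  = (3.168)² · (0.2436 + 0.2059) / 0.0169
  = 10.0362 · 0.4495 / 0.0169
  = 266.94
Design effect: 1.41 × 266.94 = 376.39.
Round up → n = 377 per group.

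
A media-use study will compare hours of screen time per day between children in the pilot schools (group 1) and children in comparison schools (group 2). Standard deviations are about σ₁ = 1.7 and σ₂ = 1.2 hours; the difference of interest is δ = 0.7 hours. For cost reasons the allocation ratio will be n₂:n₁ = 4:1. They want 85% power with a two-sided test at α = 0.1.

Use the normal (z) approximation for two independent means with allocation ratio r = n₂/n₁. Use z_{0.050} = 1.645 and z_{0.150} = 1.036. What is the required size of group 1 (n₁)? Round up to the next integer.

n₁ = 48

n₁ = (z_{α/2} + z_β)² · (σ₁² + σ₂²/r) / δ²
   = (1.645 + 1.036)² · (1.7² + 1.2²/4) / 0.7²
   = 7.1878 · (2.89 + 0.36) / 0.49
   = 7.1878 · 3.25 / 0.49
   = 47.67
Round up → n₁ = 48; n₂ = r·n₁ = 4 × 48 = 192.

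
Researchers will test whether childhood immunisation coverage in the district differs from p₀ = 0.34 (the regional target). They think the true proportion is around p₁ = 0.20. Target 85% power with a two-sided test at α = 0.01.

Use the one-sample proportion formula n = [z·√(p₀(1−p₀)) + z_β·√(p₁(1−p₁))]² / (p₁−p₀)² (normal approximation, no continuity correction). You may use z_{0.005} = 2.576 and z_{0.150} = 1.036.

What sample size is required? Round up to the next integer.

n = 137

n = [z_{α/2}·√(p₀q₀) + z_β·√(p₁q₁)]² / (p₁ − p₀)²
  = [2.576·√(0.34·0.66) + 1.036·√(0.20·0.80)]² / (-0.14)²
  = [2.576·0.4737 + 1.036·0.4000]² / 0.0196
  = [1.6347]² / 0.0196
  = 136.33
Round up → n = 137.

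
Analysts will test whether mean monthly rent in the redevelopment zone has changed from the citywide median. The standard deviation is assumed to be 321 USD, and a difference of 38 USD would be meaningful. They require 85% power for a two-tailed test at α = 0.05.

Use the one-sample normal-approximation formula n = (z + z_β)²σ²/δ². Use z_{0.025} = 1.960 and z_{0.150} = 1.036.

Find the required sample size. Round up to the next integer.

n = 641

n = (z_{α/2} + z_β)² · σ² / δ²
  = (1.960 + 1.036)² · 321² / 38²
  = 8.9760 · 103041 / 1444
  = 640.51
Round up → n = 641.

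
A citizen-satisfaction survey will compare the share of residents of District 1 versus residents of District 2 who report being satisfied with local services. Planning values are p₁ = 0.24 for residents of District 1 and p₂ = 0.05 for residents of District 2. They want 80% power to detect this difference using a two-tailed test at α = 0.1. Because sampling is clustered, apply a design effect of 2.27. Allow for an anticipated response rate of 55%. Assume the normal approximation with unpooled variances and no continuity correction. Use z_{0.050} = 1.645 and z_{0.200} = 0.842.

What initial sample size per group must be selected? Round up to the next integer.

n = (z_{α/2} + z_β)² · [p₁(1−p₁) + p₂(1−p₂)] / (p₁ − p₂)²
  = (1.645 + 0.842)² · (0.24·0.76 + 0.05·0.95) / (0.19)²
  = (2.487)² · (0.1824 + 0.0475) / 0.0361
  = 6.1852 · 0.2299 / 0.0361
  = 39.39
Design effect: 2.27 × 39.39 = 89.41.
Adjust for 55% response: 89.41 / 0.55 = 162.57.
Round up → n = 163 per group.

n = 163 per group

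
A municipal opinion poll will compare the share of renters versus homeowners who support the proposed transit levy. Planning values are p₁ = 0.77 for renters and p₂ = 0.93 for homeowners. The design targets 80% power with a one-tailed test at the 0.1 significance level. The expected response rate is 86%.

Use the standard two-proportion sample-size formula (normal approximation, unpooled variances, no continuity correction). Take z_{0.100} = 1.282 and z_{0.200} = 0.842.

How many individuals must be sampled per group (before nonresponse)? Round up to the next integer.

n = 50 per group

n = (z_α + z_β)² · [p₁(1−p₁) + p₂(1−p₂)] / (p₁ − p₂)²
  = (1.282 + 0.842)² · (0.77·0.23 + 0.93·0.07) / (-0.16)²
  = (2.124)² · (0.1771 + 0.0651) / 0.0256
  = 4.5114 · 0.2422 / 0.0256
  = 42.68
Adjust for 86% response: 42.68 / 0.86 = 49.63.
Round up → n = 50 per group.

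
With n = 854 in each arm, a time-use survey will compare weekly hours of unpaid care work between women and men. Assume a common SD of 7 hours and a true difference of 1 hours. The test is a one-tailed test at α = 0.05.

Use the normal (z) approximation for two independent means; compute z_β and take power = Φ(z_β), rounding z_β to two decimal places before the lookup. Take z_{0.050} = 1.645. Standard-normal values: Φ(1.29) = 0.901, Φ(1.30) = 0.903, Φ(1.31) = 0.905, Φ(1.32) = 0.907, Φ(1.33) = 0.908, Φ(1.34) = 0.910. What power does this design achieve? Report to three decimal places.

z_β = δ·√(n/(σ₁²+σ₂²)) − z_α
    = 1 · √(854/98) − 1.645
    = 1 · 2.95200 − 1.645
    = 2.9520 − 1.645 = 1.3070 → 1.31
Power = Φ(1.31) = 0.905.

Power ≈ 0.905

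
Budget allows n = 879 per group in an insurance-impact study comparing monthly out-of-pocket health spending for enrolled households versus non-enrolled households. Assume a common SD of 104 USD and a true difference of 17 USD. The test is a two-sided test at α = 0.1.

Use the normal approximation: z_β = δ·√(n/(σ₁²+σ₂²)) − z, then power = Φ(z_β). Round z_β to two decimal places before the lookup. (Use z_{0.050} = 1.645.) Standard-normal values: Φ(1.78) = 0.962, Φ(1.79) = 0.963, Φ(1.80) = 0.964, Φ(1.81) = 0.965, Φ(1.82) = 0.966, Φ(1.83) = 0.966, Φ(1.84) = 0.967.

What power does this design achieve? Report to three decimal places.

z_β = δ·√(n/(σ₁²+σ₂²)) − z_{α/2}
    = 17 · √(879/21632) − 1.645
    = 17 · 0.20158 − 1.645
    = 3.4268 − 1.645 = 1.7818 → 1.78
Power = Φ(1.78) = 0.962.

Power ≈ 0.962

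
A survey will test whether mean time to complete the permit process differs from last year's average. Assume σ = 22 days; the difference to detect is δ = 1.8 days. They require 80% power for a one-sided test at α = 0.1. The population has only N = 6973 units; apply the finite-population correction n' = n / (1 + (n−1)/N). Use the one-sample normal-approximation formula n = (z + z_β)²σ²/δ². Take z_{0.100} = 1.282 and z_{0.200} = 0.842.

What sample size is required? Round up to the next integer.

n = (z_α + z_β)² · σ² / δ²
  = (1.282 + 0.842)² · 22² / 1.8²
  = 4.5114 · 484 / 3.24
  = 673.92
Finite-population correction (N = 6973): 673.92 / (1 + (673.92 − 1)/6973) = 614.61.
Round up → n = 615.

n = 615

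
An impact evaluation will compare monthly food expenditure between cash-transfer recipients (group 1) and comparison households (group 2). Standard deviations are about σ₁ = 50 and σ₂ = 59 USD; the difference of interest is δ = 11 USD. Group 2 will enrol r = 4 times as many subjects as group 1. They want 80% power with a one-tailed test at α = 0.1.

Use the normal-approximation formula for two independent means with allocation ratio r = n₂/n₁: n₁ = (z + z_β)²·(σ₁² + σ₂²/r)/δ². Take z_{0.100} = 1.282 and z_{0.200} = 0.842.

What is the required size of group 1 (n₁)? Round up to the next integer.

n₁ = (z_α + z_β)² · (σ₁² + σ₂²/r) / δ²
   = (1.282 + 0.842)² · (50² + 59²/4) / 11²
   = 4.5114 · (2500 + 870.25) / 121
   = 4.5114 · 3370.2 / 121
   = 125.66
Round up → n₁ = 126; n₂ = r·n₁ = 4 × 126 = 504.

n₁ = 126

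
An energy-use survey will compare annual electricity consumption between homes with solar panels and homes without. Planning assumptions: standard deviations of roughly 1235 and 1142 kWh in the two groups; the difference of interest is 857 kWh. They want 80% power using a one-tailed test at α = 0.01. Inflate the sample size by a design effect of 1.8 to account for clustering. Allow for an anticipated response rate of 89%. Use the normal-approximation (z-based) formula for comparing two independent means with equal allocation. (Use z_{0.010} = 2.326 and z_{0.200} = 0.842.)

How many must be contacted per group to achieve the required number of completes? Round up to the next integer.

n = 79 per group

n = (z_α + z_β)² · (σ₁² + σ₂²) / δ²
  = (2.326 + 0.842)² · (1235² + 1142² = 2829389) / 857²
  = 10.0362 · 2829389 / 734449
  = 38.66
Design effect: 1.8 × 38.66 = 69.59.
Adjust for 89% response: 69.59 / 0.89 = 78.20.
Round up → n = 79 per group.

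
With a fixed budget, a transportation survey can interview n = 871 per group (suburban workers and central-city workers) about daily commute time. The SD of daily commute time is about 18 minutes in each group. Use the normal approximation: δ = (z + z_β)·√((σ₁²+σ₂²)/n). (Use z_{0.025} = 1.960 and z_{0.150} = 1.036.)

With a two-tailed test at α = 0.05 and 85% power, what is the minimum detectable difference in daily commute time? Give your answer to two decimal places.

δ = (z_{α/2} + z_β) · √((σ₁²+σ₂²)/n)
  = (1.960 + 1.036) · √(648/871)
  = 2.996 · √0.74397
  = 2.996 · 0.8625
  = 2.5842

Minimum detectable difference ≈ 2.58 minutes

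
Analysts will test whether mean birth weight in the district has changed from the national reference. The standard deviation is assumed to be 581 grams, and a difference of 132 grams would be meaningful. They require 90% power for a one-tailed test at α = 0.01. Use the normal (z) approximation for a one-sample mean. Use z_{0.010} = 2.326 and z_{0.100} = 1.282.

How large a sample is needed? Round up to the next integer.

n = (z_α + z_β)² · σ² / δ²
  = (2.326 + 1.282)² · 581² / 132²
  = 13.0177 · 337561 / 17424
  = 252.20
Round up → n = 253.

n = 253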